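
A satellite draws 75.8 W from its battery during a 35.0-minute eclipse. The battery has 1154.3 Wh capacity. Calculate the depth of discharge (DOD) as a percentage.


E_used = P * t / 60 = 75.8 * 35.0 / 60 = 44.2167 Wh
DOD = E_used / E_total * 100 = 44.2167 / 1154.3 * 100
DOD = 3.8306 %

3.8306 %


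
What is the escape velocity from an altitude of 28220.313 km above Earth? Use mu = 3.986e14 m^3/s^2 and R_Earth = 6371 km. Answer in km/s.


r = 6371.0 + 28220.313 = 34591.3130 km = 3.4591313e+07 m
v_esc = sqrt(2*mu/r) = sqrt(2*3.986e14 / 3.4591313e+07)
v_esc = 4800.6509 m/s = 4.8007 km/s

4.8007 km/s


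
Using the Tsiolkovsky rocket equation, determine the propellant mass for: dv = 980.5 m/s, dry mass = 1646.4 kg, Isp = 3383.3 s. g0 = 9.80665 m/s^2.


ve = Isp * g0 = 3383.3 * 9.80665 = 33178.838945 m/s
mass ratio = exp(dv/ve) = exp(980.5/33178.838945) = 1.02999296
m_prop = m_dry * (mr - 1) = 1646.4 * (1.02999296 - 1)
m_prop = 49.3804 kg

49.3804 kg


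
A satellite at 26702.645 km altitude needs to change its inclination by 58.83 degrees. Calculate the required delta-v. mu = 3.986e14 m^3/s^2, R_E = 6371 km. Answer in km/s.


r = 33073.6450 km = 3.3073645e+07 m
V = sqrt(mu/r) = 3471.5835 m/s
di = 58.83 deg = 1.0268 rad
dV = 2*V*sin(di/2) = 2*3471.5835*sin(0.5133886)
dV = 3410.0103 m/s = 3.4100 km/s

3.4100 km/s


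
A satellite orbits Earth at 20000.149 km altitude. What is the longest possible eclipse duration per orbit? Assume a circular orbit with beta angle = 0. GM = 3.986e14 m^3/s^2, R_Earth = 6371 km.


r = 26371.1490 km
T = 710.3192 min
Eclipse fraction = arcsin(R_E/r)/pi = arcsin(6371.0000/26371.1490)/pi
= arcsin(0.2415898)/pi = 0.07766883
Eclipse duration = 0.07766883 * 710.3192 = 55.1697 min

55.1697 minutes


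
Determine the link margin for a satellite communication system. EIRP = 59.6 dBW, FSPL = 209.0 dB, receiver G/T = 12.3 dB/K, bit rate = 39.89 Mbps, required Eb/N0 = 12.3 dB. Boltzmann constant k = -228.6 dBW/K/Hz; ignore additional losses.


C/N0 = EIRP - FSPL + G/T - k = 59.6 - 209.0 + 12.3 - (-228.6)
C/N0 = 91.5000 dB-Hz
R_b = 39.89 Mbps = 3.989e+07 bps -> 10*log10(R_b) = 76.0086 dB-Hz
Eb/N0 = C/N0 - 10*log10(R_b) = 91.5000 - 76.0086 = 15.4914 dB
Margin = Eb/N0 - Eb/N0_req = 15.4914 - 12.3 = 3.1914 dB (link closes)

3.1914 dB


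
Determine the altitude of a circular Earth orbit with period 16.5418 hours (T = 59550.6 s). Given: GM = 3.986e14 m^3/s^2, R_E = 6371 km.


T = 59550.6 s
r = (mu*T^2/(4*pi^2))^(1/3) = (3.986e14 * 59550.6^2 / (4*pi^2))^(1/3)
r = 3.2959702e+07 m = 32959.7023 km
alt = r - R_E = 32959.7023 - 6371 = 26588.7023 km

26588.7023 km


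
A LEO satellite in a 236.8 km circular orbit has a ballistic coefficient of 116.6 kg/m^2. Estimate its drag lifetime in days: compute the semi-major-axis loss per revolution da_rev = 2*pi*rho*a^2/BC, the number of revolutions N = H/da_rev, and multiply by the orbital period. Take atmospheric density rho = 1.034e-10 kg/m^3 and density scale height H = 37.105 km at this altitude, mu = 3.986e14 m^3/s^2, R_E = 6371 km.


a = R_E + alt = 6607.8000 km = 6.6078e+06 m
da_rev = 2*pi*rho*a^2/BC = 2*pi*1.034e-10*(6.6078e+06)^2/116.6 = 243.285170 m per revolution
N = H/da_rev = 37105.0000 m / 243.285170 m = 152.5165 revolutions
P = 2*pi*sqrt(a^3/mu) = 5345.6012 s
lifetime = N*P = 152.5165 * 5345.6012 = 815292.3280 s = 9.4363 days

9.4363 days


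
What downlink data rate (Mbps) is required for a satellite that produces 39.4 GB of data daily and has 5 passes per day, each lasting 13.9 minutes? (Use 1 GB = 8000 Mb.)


total contact time = 5 * 13.9 * 60 = 4170.0000 s
data = 39.4 GB = 315200.0000 Mb
rate = 315200.0000 / 4170.0000 = 75.5875 Mbps

75.5875 Mbps


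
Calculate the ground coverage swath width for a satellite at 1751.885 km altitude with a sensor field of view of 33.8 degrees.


FOV = 33.8 deg = 0.5899213 rad
swath = 2 * alt * tan(FOV/2) = 2 * 1751.885 * tan(0.2949606)
swath = 2 * 1751.885 * 0.3038232
swath = 1064.5267 km

1064.5267 km


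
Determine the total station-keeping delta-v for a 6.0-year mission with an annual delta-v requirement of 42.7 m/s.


dV = rate * years = 42.7 * 6.0
dV = 256.2000 m/s

256.2000 m/s


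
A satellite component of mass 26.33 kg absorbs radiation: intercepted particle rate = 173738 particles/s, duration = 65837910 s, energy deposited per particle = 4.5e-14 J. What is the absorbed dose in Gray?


Total energy deposited = rate * time * E_per
  = 173738 * 65837910 * 4.5e-14 = 0.5147346 J
Dose = E_total / mass = 0.5147346 / 26.33
Dose = 0.01954936 Gy

0.0195 Gy


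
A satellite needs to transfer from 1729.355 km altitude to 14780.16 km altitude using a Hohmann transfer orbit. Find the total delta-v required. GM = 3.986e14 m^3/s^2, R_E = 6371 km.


r1 = 8100.3550 km = 8.100355e+06 m
r2 = 21151.1600 km = 2.115116e+07 m
dv1 = sqrt(mu/r1)*(sqrt(2*r2/(r1+r2)) - 1) = 1420.9447 m/s
dv2 = sqrt(mu/r2)*(1 - sqrt(2*r1/(r1+r2))) = 1110.4343 m/s
total dv = |dv1| + |dv2| = 1420.9447 + 1110.4343 = 2531.3790 m/s = 2.5314 km/s

2.5314 km/s


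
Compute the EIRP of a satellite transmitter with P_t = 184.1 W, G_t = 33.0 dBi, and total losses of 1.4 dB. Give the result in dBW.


Pt = 184.1 W = 22.6505 dBW
EIRP = Pt_dBW + Gt - losses = 22.6505 + 33.0 - 1.4 = 54.2505 dBW

54.2505 dBW


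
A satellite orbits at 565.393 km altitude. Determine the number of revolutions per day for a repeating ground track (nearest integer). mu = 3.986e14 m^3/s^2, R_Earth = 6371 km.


r = 6.936393e+06 m
T = 2*pi*sqrt(r^3/mu) = 5749.2575 s = 95.8210 min
revs/day = 1440 / 95.8210 = 15.0280
Rounded: 15 revolutions per day

15 revolutions per day


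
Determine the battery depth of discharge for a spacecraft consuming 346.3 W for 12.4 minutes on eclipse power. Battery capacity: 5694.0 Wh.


E_used = P * t / 60 = 346.3 * 12.4 / 60 = 71.5687 Wh
DOD = E_used / E_total * 100 = 71.5687 / 5694.0 * 100
DOD = 1.2569 %

1.2569 %


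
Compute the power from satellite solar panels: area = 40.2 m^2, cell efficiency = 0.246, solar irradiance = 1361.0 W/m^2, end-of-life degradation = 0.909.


P = area * eta * S * degradation
P = 40.2 * 0.246 * 1361.0 * 0.909
P = 12234.4139 W

12234.4139 W


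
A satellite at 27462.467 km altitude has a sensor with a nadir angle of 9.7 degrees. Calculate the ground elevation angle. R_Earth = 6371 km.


r = R_E + alt = 33833.4670 km
Law of sines in the satellite / Earth-center / ground-point triangle:
  sin(nadir)/R_E = sin(90 + el)/r  =>  cos(el) = (r/R_E)*sin(nadir)
cos(el) = (33833.4670 / 6371.0000) * sin(9.7 deg) = 0.89477
el = arccos(0.89477) = 26.5211 deg
(Earth-central angle = 90 - nadir - el = 53.7789 deg)

26.5211 degrees


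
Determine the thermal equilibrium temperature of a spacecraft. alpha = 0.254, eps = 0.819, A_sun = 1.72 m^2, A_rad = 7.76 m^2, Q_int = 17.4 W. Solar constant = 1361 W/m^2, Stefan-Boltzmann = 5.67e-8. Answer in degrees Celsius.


Numerator = alpha*S*A_sun + Q_int = 0.254*1361*1.72 + 17.4 = 611.9937 W
Denominator = eps*sigma*A_rad = 0.819*5.67e-8*7.76 = 3.6035345e-07 W/K^4
T^4 = 1.698315e+09 K^4
T = 203.0040 K = -70.1460 C

-70.1460 degrees Celsius


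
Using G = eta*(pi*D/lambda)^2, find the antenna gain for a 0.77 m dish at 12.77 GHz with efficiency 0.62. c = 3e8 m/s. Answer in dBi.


lambda = c/f = 3e8 / 1.277e+10 = 0.02349256 m
G = eta*(pi*D/lambda)^2 = 0.62*(pi*0.77/0.02349256)^2
G = 6573.7347 (linear)
G = 10*log10(6573.7347) = 38.1781 dBi

38.1781 dBi


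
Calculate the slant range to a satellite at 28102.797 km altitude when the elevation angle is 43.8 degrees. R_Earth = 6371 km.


h = 28102.797 km, el = 43.8 deg
d = -R_E*sin(el) + sqrt((R_E*sin(el))^2 + 2*R_E*h + h^2)
d = -6371.0000*sin(0.7644542) + sqrt((6371.0000*0.6921432)^2 + 2*6371.0000*28102.797 + 28102.797^2)
d = 29756.0989 km

29756.0989 km


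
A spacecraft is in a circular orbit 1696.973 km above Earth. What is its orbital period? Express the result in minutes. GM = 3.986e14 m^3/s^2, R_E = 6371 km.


r = 8067.9730 km = 8.067973e+06 m
T = 2*pi*sqrt(r^3/mu) = 2*pi*sqrt(5.2516202e+20 / 3.986e14)
T = 7212.0358 s = 120.2006 min

120.2006 minutes


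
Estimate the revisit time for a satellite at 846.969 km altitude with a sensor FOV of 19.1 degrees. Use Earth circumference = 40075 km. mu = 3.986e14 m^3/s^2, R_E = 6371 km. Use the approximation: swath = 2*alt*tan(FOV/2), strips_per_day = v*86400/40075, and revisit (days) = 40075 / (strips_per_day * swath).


swath = 2*846.969*tan(0.1666789) = 284.9879 km
v = sqrt(mu/r) = 7431.2375 m/s = 7.4312 km/s
strips/day = v*86400/40075 = 7.4312*86400/40075 = 16.0214
coverage/day = strips * swath = 16.0214 * 284.9879 = 4565.9139 km
revisit = 40075 / 4565.9139 = 8.7770 days

8.7770 days


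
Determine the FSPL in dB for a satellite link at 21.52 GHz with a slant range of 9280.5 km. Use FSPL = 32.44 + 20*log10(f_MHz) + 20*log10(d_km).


f = 21.52 GHz = 21520.0000 MHz
d = 9280.5 km
FSPL = 32.44 + 20*log10(21520.0000) + 20*log10(9280.5)
FSPL = 32.44 + 86.6568 + 79.3514
FSPL = 198.4483 dB

198.4483 dB


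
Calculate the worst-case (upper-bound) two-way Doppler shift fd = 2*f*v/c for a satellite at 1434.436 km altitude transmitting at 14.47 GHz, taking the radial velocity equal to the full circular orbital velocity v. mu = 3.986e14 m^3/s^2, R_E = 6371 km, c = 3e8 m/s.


r = 7.805436e+06 m
v = sqrt(mu/r) = 7146.1160 m/s (worst-case radial velocity)
f = 14.47 GHz = 1.447e+10 Hz
fd = 2*f*v/c = 2*1.447e+10*7146.1160/3.0e+08
fd = 689361.9933 Hz

689361.9933 Hz


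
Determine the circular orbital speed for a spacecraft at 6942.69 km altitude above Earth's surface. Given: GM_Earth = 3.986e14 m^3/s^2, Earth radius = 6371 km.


r = R_E + alt = 6371.0 + 6942.69 = 13313.6900 km = 1.331369e+07 m
v = sqrt(mu/r) = sqrt(3.986e14 / 1.331369e+07) = 5471.6641 m/s = 5.4717 km/s

5.4717 km/s


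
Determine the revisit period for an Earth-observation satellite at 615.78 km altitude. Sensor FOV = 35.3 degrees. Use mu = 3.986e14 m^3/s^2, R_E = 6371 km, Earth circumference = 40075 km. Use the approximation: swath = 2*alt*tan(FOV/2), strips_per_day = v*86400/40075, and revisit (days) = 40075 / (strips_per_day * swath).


swath = 2*615.78*tan(0.3080506) = 391.8571 km
v = sqrt(mu/r) = 7553.1848 m/s = 7.5532 km/s
strips/day = v*86400/40075 = 7.5532*86400/40075 = 16.2843
coverage/day = strips * swath = 16.2843 * 391.8571 = 6381.1360 km
revisit = 40075 / 6381.1360 = 6.2802 days

6.2802 days


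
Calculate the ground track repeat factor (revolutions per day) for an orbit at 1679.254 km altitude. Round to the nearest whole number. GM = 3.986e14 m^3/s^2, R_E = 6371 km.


r = 8.050254e+06 m
T = 2*pi*sqrt(r^3/mu) = 7188.2901 s = 119.8048 min
revs/day = 1440 / 119.8048 = 12.0195
Rounded: 12 revolutions per day

12 revolutions per day


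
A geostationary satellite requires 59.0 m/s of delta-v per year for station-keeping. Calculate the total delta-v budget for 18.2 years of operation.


dV = rate * years = 59.0 * 18.2
dV = 1073.8000 m/s

1073.8000 m/s


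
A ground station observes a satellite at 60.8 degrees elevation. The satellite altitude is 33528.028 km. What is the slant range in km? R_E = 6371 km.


h = 33528.028 km, el = 60.8 deg
d = -R_E*sin(el) + sqrt((R_E*sin(el))^2 + 2*R_E*h + h^2)
d = -6371.0000*sin(1.0612) + sqrt((6371.0000*0.8729221)^2 + 2*6371.0000*33528.028 + 33528.028^2)
d = 34216.3939 km

34216.3939 km


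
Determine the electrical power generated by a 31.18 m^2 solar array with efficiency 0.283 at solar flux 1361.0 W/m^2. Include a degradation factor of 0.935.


P = area * eta * S * degradation
P = 31.18 * 0.283 * 1361.0 * 0.935
P = 11228.7725 W

11228.7725 W


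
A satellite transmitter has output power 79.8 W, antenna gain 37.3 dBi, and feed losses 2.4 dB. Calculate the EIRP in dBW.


Pt = 79.8 W = 19.0200 dBW
EIRP = Pt_dBW + Gt - losses = 19.0200 + 37.3 - 2.4 = 53.9200 dBW

53.9200 dBW


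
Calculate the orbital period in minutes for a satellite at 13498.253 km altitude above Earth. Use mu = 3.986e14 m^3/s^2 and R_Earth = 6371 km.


r = 19869.2530 km = 1.9869253e+07 m
T = 2*pi*sqrt(r^3/mu) = 2*pi*sqrt(7.8441271e+21 / 3.986e14)
T = 27872.9882 s = 464.5498 min

464.5498 minutes


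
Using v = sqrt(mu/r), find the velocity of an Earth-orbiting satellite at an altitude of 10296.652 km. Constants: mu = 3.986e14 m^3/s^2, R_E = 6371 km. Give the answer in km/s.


r = R_E + alt = 6371.0 + 10296.652 = 16667.6520 km = 1.6667652e+07 m
v = sqrt(mu/r) = sqrt(3.986e14 / 1.6667652e+07) = 4890.2542 m/s = 4.8903 km/s

4.8903 km/s


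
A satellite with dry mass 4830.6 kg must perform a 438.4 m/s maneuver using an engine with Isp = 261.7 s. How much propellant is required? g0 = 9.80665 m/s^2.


ve = Isp * g0 = 261.7 * 9.80665 = 2566.400305 m/s
mass ratio = exp(dv/ve) = exp(438.4/2566.400305) = 1.18628067
m_prop = m_dry * (mr - 1) = 4830.6 * (1.18628067 - 1)
m_prop = 899.8474 kg

899.8474 kg


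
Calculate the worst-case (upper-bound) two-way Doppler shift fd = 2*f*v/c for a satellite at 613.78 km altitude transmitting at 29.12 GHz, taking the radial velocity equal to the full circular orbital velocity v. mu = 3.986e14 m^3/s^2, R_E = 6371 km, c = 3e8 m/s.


r = 6.98478e+06 m
v = sqrt(mu/r) = 7554.2661 m/s (worst-case radial velocity)
f = 29.12 GHz = 2.912e+10 Hz
fd = 2*f*v/c = 2*2.912e+10*7554.2661/3.0e+08
fd = 1.4665349e+06 Hz

1.4665e+06 Hz


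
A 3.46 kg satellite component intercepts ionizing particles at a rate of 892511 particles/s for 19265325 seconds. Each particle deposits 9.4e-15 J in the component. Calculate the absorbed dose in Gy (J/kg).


Total energy deposited = rate * time * E_per
  = 892511 * 19265325 * 9.4e-15 = 0.1616284 J
Dose = E_total / mass = 0.1616284 / 3.46
Dose = 0.04671342 Gy

0.0467 Gy


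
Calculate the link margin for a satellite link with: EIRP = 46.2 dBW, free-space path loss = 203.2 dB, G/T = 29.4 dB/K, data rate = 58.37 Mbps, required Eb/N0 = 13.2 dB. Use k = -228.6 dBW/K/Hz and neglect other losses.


C/N0 = EIRP - FSPL + G/T - k = 46.2 - 203.2 + 29.4 - (-228.6)
C/N0 = 101.0000 dB-Hz
R_b = 58.37 Mbps = 5.837e+07 bps -> 10*log10(R_b) = 77.6619 dB-Hz
Eb/N0 = C/N0 - 10*log10(R_b) = 101.0000 - 77.6619 = 23.3381 dB
Margin = Eb/N0 - Eb/N0_req = 23.3381 - 13.2 = 10.1381 dB (link closes)

10.1381 dB


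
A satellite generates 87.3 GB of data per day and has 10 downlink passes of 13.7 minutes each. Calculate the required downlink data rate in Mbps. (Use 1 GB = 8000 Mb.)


total contact time = 10 * 13.7 * 60 = 8220.0000 s
data = 87.3 GB = 698400.0000 Mb
rate = 698400.0000 / 8220.0000 = 84.9635 Mbps

84.9635 Mbps


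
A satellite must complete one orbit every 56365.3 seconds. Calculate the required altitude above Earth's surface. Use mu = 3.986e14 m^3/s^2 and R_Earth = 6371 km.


T = 56365.3 s
r = (mu*T^2/(4*pi^2))^(1/3) = (3.986e14 * 56365.3^2 / (4*pi^2))^(1/3)
r = 3.1773647e+07 m = 31773.6471 km
alt = r - R_E = 31773.6471 - 6371 = 25402.6471 km

25402.6471 km


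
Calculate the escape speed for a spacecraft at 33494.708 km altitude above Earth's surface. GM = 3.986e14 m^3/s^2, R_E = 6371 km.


r = 6371.0 + 33494.708 = 39865.7080 km = 3.9865708e+07 m
v_esc = sqrt(2*mu/r) = sqrt(2*3.986e14 / 3.9865708e+07)
v_esc = 4471.8158 m/s = 4.4718 km/s

4.4718 km/s


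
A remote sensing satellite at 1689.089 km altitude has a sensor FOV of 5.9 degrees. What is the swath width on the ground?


FOV = 5.9 deg = 0.1029744 rad
swath = 2 * alt * tan(FOV/2) = 2 * 1689.089 * tan(0.05148721)
swath = 2 * 1689.089 * 0.05153276
swath = 174.0868 km

174.0868 km


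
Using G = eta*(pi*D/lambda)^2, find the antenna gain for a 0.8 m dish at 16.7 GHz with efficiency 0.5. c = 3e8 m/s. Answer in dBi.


lambda = c/f = 3e8 / 1.67e+10 = 0.01796407 m
G = eta*(pi*D/lambda)^2 = 0.5*(pi*0.8/0.01796407)^2
G = 9786.7875 (linear)
G = 10*log10(9786.7875) = 39.9064 dBi

39.9064 dBi


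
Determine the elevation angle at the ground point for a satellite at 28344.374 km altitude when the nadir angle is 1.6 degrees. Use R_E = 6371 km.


r = R_E + alt = 34715.3740 km
Law of sines in the satellite / Earth-center / ground-point triangle:
  sin(nadir)/R_E = sin(90 + el)/r  =>  cos(el) = (r/R_E)*sin(nadir)
cos(el) = (34715.3740 / 6371.0000) * sin(1.6 deg) = 0.1521441
el = arccos(0.1521441) = 81.2488 deg
(Earth-central angle = 90 - nadir - el = 7.1512 deg)

81.2488 degrees


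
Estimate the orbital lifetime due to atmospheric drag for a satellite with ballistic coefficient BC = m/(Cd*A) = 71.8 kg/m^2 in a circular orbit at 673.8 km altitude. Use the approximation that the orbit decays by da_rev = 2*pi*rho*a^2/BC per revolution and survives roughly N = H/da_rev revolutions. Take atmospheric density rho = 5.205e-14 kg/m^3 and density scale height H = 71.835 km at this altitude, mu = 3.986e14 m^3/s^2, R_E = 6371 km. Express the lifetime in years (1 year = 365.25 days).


a = R_E + alt = 7044.8000 km = 7.0448e+06 m
da_rev = 2*pi*rho*a^2/BC = 2*pi*5.205e-14*(7.0448e+06)^2/71.8 = 0.226054676 m per revolution
N = H/da_rev = 71835.0000 m / 0.226054676 m = 317777.1033 revolutions
P = 2*pi*sqrt(a^3/mu) = 5884.5631 s
lifetime = N*P = 317777.1033 * 5884.5631 = 1.8699794e+09 s = 21643.2802 days
years = 21643.2802 / 365.25 = 59.2561 years

59.2561 years


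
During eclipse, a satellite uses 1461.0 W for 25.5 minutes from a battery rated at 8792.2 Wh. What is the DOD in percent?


E_used = P * t / 60 = 1461.0 * 25.5 / 60 = 620.9250 Wh
DOD = E_used / E_total * 100 = 620.9250 / 8792.2 * 100
DOD = 7.0622 %

7.0622 %


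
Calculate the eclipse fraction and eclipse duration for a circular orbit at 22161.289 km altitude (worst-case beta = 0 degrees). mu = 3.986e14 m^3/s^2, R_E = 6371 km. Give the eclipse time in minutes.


r = 28532.2890 km
T = 799.4014 min
Eclipse fraction = arcsin(R_E/r)/pi = arcsin(6371.0000/28532.2890)/pi
= arcsin(0.2232909)/pi = 0.07167998
Eclipse duration = 0.07167998 * 799.4014 = 57.3011 min

57.3011 minutes


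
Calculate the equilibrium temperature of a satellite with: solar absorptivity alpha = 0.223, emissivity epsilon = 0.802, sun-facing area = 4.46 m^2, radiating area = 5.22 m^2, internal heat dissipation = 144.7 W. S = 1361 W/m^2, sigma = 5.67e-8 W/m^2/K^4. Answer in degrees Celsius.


Numerator = alpha*S*A_sun + Q_int = 0.223*1361*4.46 + 144.7 = 1498.3234 W
Denominator = eps*sigma*A_rad = 0.802*5.67e-8*5.22 = 2.3737115e-07 W/K^4
T^4 = 6.3121546e+09 K^4
T = 281.8671 K = 8.7171 C

8.7171 degrees Celsius


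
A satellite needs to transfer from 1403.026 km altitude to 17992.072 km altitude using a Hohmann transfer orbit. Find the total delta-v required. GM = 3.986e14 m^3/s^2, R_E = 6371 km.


r1 = 7774.0260 km = 7.774026e+06 m
r2 = 24363.0720 km = 2.4363072e+07 m
dv1 = sqrt(mu/r1)*(sqrt(2*r2/(r1+r2)) - 1) = 1656.5129 m/s
dv2 = sqrt(mu/r2)*(1 - sqrt(2*r1/(r1+r2))) = 1231.4143 m/s
total dv = |dv1| + |dv2| = 1656.5129 + 1231.4143 = 2887.9272 m/s = 2.8879 km/s

2.8879 km/s


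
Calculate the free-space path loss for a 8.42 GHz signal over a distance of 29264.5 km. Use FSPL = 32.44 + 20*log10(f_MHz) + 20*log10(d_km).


f = 8.42 GHz = 8420.0000 MHz
d = 29264.5 km
FSPL = 32.44 + 20*log10(8420.0000) + 20*log10(29264.5)
FSPL = 32.44 + 78.5062 + 89.3268
FSPL = 200.2731 dB

200.2731 dB


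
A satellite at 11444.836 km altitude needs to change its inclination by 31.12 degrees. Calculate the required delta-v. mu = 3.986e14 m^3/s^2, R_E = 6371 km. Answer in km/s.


r = 17815.8360 km = 1.7815836e+07 m
V = sqrt(mu/r) = 4730.0480 m/s
di = 31.12 deg = 0.5431465 rad
dV = 2*V*sin(di/2) = 2*4730.0480*sin(0.2715732)
dV = 2537.6456 m/s = 2.5376 km/s

2.5376 km/s


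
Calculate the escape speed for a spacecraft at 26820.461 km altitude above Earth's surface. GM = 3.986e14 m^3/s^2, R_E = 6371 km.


r = 6371.0 + 26820.461 = 33191.4610 km = 3.3191461e+07 m
v_esc = sqrt(2*mu/r) = sqrt(2*3.986e14 / 3.3191461e+07)
v_esc = 4900.8393 m/s = 4.9008 km/s

4.9008 km/s


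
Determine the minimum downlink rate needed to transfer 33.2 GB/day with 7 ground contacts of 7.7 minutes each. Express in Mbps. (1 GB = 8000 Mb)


total contact time = 7 * 7.7 * 60 = 3234.0000 s
data = 33.2 GB = 265600.0000 Mb
rate = 265600.0000 / 3234.0000 = 82.1274 Mbps

82.1274 Mbps


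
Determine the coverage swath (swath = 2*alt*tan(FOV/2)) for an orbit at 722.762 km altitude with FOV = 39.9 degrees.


FOV = 39.9 deg = 0.6963864 rad
swath = 2 * alt * tan(FOV/2) = 2 * 722.762 * tan(0.3481932)
swath = 2 * 722.762 * 0.3629823
swath = 524.6996 km

524.6996 km


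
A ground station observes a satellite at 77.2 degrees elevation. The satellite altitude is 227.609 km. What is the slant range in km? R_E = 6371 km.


h = 227.609 km, el = 77.2 deg
d = -R_E*sin(el) + sqrt((R_E*sin(el))^2 + 2*R_E*h + h^2)
d = -6371.0000*sin(1.3474) + sqrt((6371.0000*0.9751494)^2 + 2*6371.0000*227.609 + 227.609^2)
d = 233.2020 km

233.2020 km


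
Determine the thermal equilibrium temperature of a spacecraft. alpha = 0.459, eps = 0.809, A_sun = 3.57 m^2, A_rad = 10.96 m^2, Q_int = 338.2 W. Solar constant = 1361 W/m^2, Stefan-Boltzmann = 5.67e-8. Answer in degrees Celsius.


Numerator = alpha*S*A_sun + Q_int = 0.459*1361*3.57 + 338.2 = 2568.3754 W
Denominator = eps*sigma*A_rad = 0.809*5.67e-8*10.96 = 5.0273849e-07 W/K^4
T^4 = 5.1087702e+09 K^4
T = 267.3493 K = -5.8007 C

-5.8007 degrees Celsius


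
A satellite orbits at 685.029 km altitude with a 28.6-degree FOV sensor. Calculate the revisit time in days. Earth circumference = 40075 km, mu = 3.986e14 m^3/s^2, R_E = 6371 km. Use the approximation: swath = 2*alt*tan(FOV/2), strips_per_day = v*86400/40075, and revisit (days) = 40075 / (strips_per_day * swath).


swath = 2*685.029*tan(0.2495821) = 349.2234 km
v = sqrt(mu/r) = 7516.0294 m/s = 7.5160 km/s
strips/day = v*86400/40075 = 7.5160*86400/40075 = 16.2042
coverage/day = strips * swath = 16.2042 * 349.2234 = 5658.9000 km
revisit = 40075 / 5658.9000 = 7.0818 days

7.0818 days


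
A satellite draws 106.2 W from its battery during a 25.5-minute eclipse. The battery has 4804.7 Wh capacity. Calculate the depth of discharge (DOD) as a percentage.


E_used = P * t / 60 = 106.2 * 25.5 / 60 = 45.1350 Wh
DOD = E_used / E_total * 100 = 45.1350 / 4804.7 * 100
DOD = 0.9393927 %

0.9394 %


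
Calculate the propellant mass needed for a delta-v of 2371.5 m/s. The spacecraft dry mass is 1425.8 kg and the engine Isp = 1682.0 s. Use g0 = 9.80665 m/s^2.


ve = Isp * g0 = 1682.0 * 9.80665 = 16494.785300 m/s
mass ratio = exp(dv/ve) = exp(2371.5/16494.785300) = 1.15462165
m_prop = m_dry * (mr - 1) = 1425.8 * (1.15462165 - 1)
m_prop = 220.4595 kg

220.4595 kg


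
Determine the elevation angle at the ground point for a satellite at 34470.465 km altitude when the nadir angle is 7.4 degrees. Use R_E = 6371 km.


r = R_E + alt = 40841.4650 km
Law of sines in the satellite / Earth-center / ground-point triangle:
  sin(nadir)/R_E = sin(90 + el)/r  =>  cos(el) = (r/R_E)*sin(nadir)
cos(el) = (40841.4650 / 6371.0000) * sin(7.4 deg) = 0.8256476
el = arccos(0.8256476) = 34.3458 deg
(Earth-central angle = 90 - nadir - el = 48.2542 deg)

34.3458 degrees


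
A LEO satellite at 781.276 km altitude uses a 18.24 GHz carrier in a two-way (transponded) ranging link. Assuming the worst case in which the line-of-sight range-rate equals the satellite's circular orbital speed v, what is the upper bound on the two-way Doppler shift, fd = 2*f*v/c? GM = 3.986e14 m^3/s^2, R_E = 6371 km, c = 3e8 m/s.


r = 7.152276e+06 m
v = sqrt(mu/r) = 7465.2871 m/s (worst-case radial velocity)
f = 18.24 GHz = 1.824e+10 Hz
fd = 2*f*v/c = 2*1.824e+10*7465.2871/3.0e+08
fd = 907778.9116 Hz

907778.9116 Hz


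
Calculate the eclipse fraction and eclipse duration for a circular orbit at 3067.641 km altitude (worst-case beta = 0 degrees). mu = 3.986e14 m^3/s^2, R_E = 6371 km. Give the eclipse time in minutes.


r = 9438.6410 km
T = 152.0982 min
Eclipse fraction = arcsin(R_E/r)/pi = arcsin(6371.0000/9438.6410)/pi
= arcsin(0.6749912)/pi = 0.2358526
Eclipse duration = 0.2358526 * 152.0982 = 35.8728 min

35.8728 minutes


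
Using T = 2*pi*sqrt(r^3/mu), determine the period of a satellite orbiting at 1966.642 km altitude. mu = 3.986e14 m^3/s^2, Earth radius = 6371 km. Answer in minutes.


r = 8337.6420 km = 8.337642e+06 m
T = 2*pi*sqrt(r^3/mu) = 2*pi*sqrt(5.7960181e+20 / 3.986e14)
T = 7576.6301 s = 126.2772 min

126.2772 minutes


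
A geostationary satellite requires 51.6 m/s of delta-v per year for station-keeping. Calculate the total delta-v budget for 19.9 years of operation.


dV = rate * years = 51.6 * 19.9
dV = 1026.8400 m/s

1026.8400 m/s


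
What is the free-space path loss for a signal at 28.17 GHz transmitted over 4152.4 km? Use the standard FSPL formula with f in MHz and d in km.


f = 28.17 GHz = 28170.0000 MHz
d = 4152.4 km
FSPL = 32.44 + 20*log10(28170.0000) + 20*log10(4152.4)
FSPL = 32.44 + 88.9957 + 72.3660
FSPL = 193.8017 dB

193.8017 dB


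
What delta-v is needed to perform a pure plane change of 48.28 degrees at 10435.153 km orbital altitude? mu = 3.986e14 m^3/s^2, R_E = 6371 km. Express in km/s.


r = 16806.1530 km = 1.6806153e+07 m
V = sqrt(mu/r) = 4870.0620 m/s
di = 48.28 deg = 0.842645 rad
dV = 2*V*sin(di/2) = 2*4870.0620*sin(0.4213225)
dV = 3983.3955 m/s = 3.9834 km/s

3.9834 km/s


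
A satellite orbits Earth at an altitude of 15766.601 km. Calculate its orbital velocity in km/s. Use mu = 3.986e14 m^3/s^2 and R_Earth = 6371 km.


r = R_E + alt = 6371.0 + 15766.601 = 22137.6010 km = 2.2137601e+07 m
v = sqrt(mu/r) = sqrt(3.986e14 / 2.2137601e+07) = 4243.2964 m/s = 4.2433 km/s

4.2433 km/s


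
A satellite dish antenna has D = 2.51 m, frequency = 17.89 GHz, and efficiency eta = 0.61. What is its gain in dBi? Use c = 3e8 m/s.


lambda = c/f = 3e8 / 1.789e+10 = 0.01676914 m
G = eta*(pi*D/lambda)^2 = 0.61*(pi*2.51/0.01676914)^2
G = 134882.3721 (linear)
G = 10*log10(134882.3721) = 51.2996 dBi

51.2996 dBi


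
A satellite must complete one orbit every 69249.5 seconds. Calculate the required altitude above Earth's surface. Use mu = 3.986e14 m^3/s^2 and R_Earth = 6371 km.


T = 69249.5 s
r = (mu*T^2/(4*pi^2))^(1/3) = (3.986e14 * 69249.5^2 / (4*pi^2))^(1/3)
r = 3.6447713e+07 m = 36447.7128 km
alt = r - R_E = 36447.7128 - 6371 = 30076.7128 km

30076.7128 km


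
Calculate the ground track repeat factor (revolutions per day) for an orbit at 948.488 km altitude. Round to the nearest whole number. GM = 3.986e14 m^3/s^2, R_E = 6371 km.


r = 7.319488e+06 m
T = 2*pi*sqrt(r^3/mu) = 6232.0693 s = 103.8678 min
revs/day = 1440 / 103.8678 = 13.8638
Rounded: 14 revolutions per day

14 revolutions per day


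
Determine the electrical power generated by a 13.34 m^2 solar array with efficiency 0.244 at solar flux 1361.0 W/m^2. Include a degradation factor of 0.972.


P = area * eta * S * degradation
P = 13.34 * 0.244 * 1361.0 * 0.972
P = 4305.9605 W

4305.9605 W


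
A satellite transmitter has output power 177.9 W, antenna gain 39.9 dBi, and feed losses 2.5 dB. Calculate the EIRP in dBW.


Pt = 177.9 W = 22.5018 dBW
EIRP = Pt_dBW + Gt - losses = 22.5018 + 39.9 - 2.5 = 59.9018 dBW

59.9018 dBW


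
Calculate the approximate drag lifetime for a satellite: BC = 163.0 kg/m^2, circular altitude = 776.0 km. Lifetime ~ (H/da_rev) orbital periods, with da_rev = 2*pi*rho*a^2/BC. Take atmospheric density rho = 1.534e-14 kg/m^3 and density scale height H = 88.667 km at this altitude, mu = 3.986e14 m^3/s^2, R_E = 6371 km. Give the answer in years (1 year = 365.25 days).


a = R_E + alt = 7147.0000 km = 7.147e+06 m
da_rev = 2*pi*rho*a^2/BC = 2*pi*1.534e-14*(7.147e+06)^2/163.0 = 0.0302040505 m per revolution
N = H/da_rev = 88667.0000 m / 0.0302040505 m = 2.9355996e+06 revolutions
P = 2*pi*sqrt(a^3/mu) = 6013.0788 s
lifetime = N*P = 2.9355996e+06 * 6013.0788 = 1.7651992e+10 s = 204305.4626 days
years = 204305.4626 / 365.25 = 559.3579 years

559.3579 years


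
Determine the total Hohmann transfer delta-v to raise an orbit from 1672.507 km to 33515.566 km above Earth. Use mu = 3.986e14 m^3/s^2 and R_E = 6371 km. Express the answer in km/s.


r1 = 8043.5070 km = 8.043507e+06 m
r2 = 39886.5660 km = 3.9886566e+07 m
dv1 = sqrt(mu/r1)*(sqrt(2*r2/(r1+r2)) - 1) = 2042.1971 m/s
dv2 = sqrt(mu/r2)*(1 - sqrt(2*r1/(r1+r2))) = 1329.8000 m/s
total dv = |dv1| + |dv2| = 2042.1971 + 1329.8000 = 3371.9971 m/s = 3.3720 km/s

3.3720 km/s


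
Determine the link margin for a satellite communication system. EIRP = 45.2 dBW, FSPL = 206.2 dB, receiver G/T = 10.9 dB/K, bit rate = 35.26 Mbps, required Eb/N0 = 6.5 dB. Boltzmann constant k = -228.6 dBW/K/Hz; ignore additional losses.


C/N0 = EIRP - FSPL + G/T - k = 45.2 - 206.2 + 10.9 - (-228.6)
C/N0 = 78.5000 dB-Hz
R_b = 35.26 Mbps = 3.526e+07 bps -> 10*log10(R_b) = 75.4728 dB-Hz
Eb/N0 = C/N0 - 10*log10(R_b) = 78.5000 - 75.4728 = 3.0272 dB
Margin = Eb/N0 - Eb/N0_req = 3.0272 - 6.5 = -3.4728 dB (negative margin: link does not close)

-3.4728 dB


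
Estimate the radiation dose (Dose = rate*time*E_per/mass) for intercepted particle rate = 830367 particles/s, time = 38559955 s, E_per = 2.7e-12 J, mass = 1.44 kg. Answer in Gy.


Total energy deposited = rate * time * E_per
  = 830367 * 38559955 * 2.7e-12 = 86.4511 J
Dose = E_total / mass = 86.4511 / 1.44
Dose = 60.0355 Gy

60.0355 Gy


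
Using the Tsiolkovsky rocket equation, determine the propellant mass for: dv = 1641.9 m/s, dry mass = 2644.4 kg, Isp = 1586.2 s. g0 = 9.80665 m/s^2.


ve = Isp * g0 = 1586.2 * 9.80665 = 15555.308230 m/s
mass ratio = exp(dv/ve) = exp(1641.9/15555.308230) = 1.11132433
m_prop = m_dry * (mr - 1) = 2644.4 * (1.11132433 - 1)
m_prop = 294.3861 kg

294.3861 kg


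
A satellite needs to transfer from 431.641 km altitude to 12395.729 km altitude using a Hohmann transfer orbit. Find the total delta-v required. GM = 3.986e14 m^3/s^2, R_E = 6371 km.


r1 = 6802.6410 km = 6.802641e+06 m
r2 = 18766.7290 km = 1.8766729e+07 m
dv1 = sqrt(mu/r1)*(sqrt(2*r2/(r1+r2)) - 1) = 1619.5275 m/s
dv2 = sqrt(mu/r2)*(1 - sqrt(2*r1/(r1+r2))) = 1246.8858 m/s
total dv = |dv1| + |dv2| = 1619.5275 + 1246.8858 = 2866.4133 m/s = 2.8664 km/s

2.8664 km/s


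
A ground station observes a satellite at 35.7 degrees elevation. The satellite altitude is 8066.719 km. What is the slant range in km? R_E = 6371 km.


h = 8066.719 km, el = 35.7 deg
d = -R_E*sin(el) + sqrt((R_E*sin(el))^2 + 2*R_E*h + h^2)
d = -6371.0000*sin(0.6230825) + sqrt((6371.0000*0.5835412)^2 + 2*6371.0000*8066.719 + 8066.719^2)
d = 9761.1197 km

9761.1197 km


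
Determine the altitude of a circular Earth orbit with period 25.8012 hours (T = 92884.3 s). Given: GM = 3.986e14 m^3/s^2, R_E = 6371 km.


T = 92884.3 s
r = (mu*T^2/(4*pi^2))^(1/3) = (3.986e14 * 92884.3^2 / (4*pi^2))^(1/3)
r = 4.4328945e+07 m = 44328.9449 km
alt = r - R_E = 44328.9449 - 6371 = 37957.9449 km

37957.9449 km


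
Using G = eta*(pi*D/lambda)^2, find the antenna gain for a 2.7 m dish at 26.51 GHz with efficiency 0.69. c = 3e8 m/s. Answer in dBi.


lambda = c/f = 3e8 / 2.651e+10 = 0.01131648 m
G = eta*(pi*D/lambda)^2 = 0.69*(pi*2.7/0.01131648)^2
G = 387662.0700 (linear)
G = 10*log10(387662.0700) = 55.8845 dBi

55.8845 dBi


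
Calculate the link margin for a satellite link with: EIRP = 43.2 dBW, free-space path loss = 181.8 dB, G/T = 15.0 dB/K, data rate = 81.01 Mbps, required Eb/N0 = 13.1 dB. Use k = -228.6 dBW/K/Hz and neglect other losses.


C/N0 = EIRP - FSPL + G/T - k = 43.2 - 181.8 + 15.0 - (-228.6)
C/N0 = 105.0000 dB-Hz
R_b = 81.01 Mbps = 8.101e+07 bps -> 10*log10(R_b) = 79.0854 dB-Hz
Eb/N0 = C/N0 - 10*log10(R_b) = 105.0000 - 79.0854 = 25.9146 dB
Margin = Eb/N0 - Eb/N0_req = 25.9146 - 13.1 = 12.8146 dB (link closes)

12.8146 dB


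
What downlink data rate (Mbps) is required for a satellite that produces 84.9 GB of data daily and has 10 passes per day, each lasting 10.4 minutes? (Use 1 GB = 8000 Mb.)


total contact time = 10 * 10.4 * 60 = 6240.0000 s
data = 84.9 GB = 679200.0000 Mb
rate = 679200.0000 / 6240.0000 = 108.8462 Mbps

108.8462 Mbps


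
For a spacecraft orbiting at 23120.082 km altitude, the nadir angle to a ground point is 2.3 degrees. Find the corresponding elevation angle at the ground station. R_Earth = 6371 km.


r = R_E + alt = 29491.0820 km
Law of sines in the satellite / Earth-center / ground-point triangle:
  sin(nadir)/R_E = sin(90 + el)/r  =>  cos(el) = (r/R_E)*sin(nadir)
cos(el) = (29491.0820 / 6371.0000) * sin(2.3 deg) = 0.1857683
el = arccos(0.1857683) = 79.2941 deg
(Earth-central angle = 90 - nadir - el = 8.4059 deg)

79.2941 degrees


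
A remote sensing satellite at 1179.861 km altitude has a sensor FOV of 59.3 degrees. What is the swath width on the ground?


FOV = 59.3 deg = 1.0350 rad
swath = 2 * alt * tan(FOV/2) = 2 * 1179.861 * tan(0.5174901)
swath = 2 * 1179.861 * 0.5692339
swath = 1343.2338 km

1343.2338 km


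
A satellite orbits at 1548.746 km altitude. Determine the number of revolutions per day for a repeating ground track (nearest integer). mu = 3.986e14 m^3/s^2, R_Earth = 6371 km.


r = 7.919746e+06 m
T = 2*pi*sqrt(r^3/mu) = 7014.1993 s = 116.9033 min
revs/day = 1440 / 116.9033 = 12.3179
Rounded: 12 revolutions per day

12 revolutions per day


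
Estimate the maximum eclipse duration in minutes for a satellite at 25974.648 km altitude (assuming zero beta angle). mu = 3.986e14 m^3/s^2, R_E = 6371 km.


r = 32345.6480 km
T = 964.9032 min
Eclipse fraction = arcsin(R_E/r)/pi = arcsin(6371.0000/32345.6480)/pi
= arcsin(0.1969662)/pi = 0.06310893
Eclipse duration = 0.06310893 * 964.9032 = 60.8940 min

60.8940 minutes


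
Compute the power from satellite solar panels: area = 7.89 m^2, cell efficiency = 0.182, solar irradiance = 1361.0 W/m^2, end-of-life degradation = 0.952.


P = area * eta * S * degradation
P = 7.89 * 0.182 * 1361.0 * 0.952
P = 1860.5591 W

1860.5591 W


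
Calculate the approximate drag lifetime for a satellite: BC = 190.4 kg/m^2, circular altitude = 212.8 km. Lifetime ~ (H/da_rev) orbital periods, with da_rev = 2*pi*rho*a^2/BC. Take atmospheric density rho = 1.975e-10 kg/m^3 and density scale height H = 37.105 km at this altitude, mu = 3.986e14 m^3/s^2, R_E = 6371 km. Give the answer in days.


a = R_E + alt = 6583.8000 km = 6.5838e+06 m
da_rev = 2*pi*rho*a^2/BC = 2*pi*1.975e-10*(6.5838e+06)^2/190.4 = 282.509648 m per revolution
N = H/da_rev = 37105.0000 m / 282.509648 m = 131.3406 revolutions
P = 2*pi*sqrt(a^3/mu) = 5316.5043 s
lifetime = N*P = 131.3406 * 5316.5043 = 698273.1101 s = 8.0819 days

8.0819 days


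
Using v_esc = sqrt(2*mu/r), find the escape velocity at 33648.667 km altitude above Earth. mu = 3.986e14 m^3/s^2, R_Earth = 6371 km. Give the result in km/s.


r = 6371.0 + 33648.667 = 40019.6670 km = 4.0019667e+07 m
v_esc = sqrt(2*mu/r) = sqrt(2*3.986e14 / 4.0019667e+07)
v_esc = 4463.2058 m/s = 4.4632 km/s

4.4632 km/s


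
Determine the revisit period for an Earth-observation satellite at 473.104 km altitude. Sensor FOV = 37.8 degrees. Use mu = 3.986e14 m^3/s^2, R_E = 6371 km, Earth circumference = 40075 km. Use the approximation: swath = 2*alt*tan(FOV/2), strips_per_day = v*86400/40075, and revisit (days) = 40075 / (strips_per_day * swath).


swath = 2*473.104*tan(0.3298672) = 323.9594 km
v = sqrt(mu/r) = 7631.5077 m/s = 7.6315 km/s
strips/day = v*86400/40075 = 7.6315*86400/40075 = 16.4532
coverage/day = strips * swath = 16.4532 * 323.9594 = 5330.1712 km
revisit = 40075 / 5330.1712 = 7.5185 days

7.5185 days


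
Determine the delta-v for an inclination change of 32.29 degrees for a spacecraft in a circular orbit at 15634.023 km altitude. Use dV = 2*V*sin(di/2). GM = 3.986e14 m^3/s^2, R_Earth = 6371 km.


r = 22005.0230 km = 2.2005023e+07 m
V = sqrt(mu/r) = 4256.0599 m/s
di = 32.29 deg = 0.5635668 rad
dV = 2*V*sin(di/2) = 2*4256.0599*sin(0.2817834)
dV = 2366.9580 m/s = 2.3670 km/s

2.3670 km/s


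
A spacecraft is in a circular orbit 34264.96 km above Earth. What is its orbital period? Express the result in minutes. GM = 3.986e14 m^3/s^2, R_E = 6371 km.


r = 40635.9600 km = 4.063596e+07 m
T = 2*pi*sqrt(r^3/mu) = 2*pi*sqrt(6.7101399e+22 / 3.986e14)
T = 81522.4095 s = 1358.7068 min

1358.7068 minutes


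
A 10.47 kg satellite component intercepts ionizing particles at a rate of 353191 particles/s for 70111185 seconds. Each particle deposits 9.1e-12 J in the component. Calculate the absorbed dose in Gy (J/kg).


Total energy deposited = rate * time * E_per
  = 353191 * 70111185 * 9.1e-12 = 225.3400 J
Dose = E_total / mass = 225.3400 / 10.47
Dose = 21.5224 Gy

21.5224 Gy


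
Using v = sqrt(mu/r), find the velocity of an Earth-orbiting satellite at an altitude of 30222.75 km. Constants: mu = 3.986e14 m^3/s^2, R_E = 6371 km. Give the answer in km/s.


r = R_E + alt = 6371.0 + 30222.75 = 36593.7500 km = 3.659375e+07 m
v = sqrt(mu/r) = sqrt(3.986e14 / 3.659375e+07) = 3300.3894 m/s = 3.3004 km/s

3.3004 km/s


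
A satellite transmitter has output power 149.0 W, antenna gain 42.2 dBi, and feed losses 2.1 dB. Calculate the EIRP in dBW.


Pt = 149.0 W = 21.7319 dBW
EIRP = Pt_dBW + Gt - losses = 21.7319 + 42.2 - 2.1 = 61.8319 dBW

61.8319 dBW


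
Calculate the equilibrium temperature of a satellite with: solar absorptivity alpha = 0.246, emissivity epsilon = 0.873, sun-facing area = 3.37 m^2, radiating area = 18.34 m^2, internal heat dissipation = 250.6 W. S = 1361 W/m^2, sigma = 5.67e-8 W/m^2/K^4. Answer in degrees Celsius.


Numerator = alpha*S*A_sun + Q_int = 0.246*1361*3.37 + 250.6 = 1378.8962 W
Denominator = eps*sigma*A_rad = 0.873*5.67e-8*18.34 = 9.0781349e-07 W/K^4
T^4 = 1.5189202e+09 K^4
T = 197.4166 K = -75.7334 C

-75.7334 degrees Celsius


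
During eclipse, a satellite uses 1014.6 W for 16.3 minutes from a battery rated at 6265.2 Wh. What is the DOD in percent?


E_used = P * t / 60 = 1014.6 * 16.3 / 60 = 275.6330 Wh
DOD = E_used / E_total * 100 = 275.6330 / 6265.2 * 100
DOD = 4.3994 %

4.3994 %


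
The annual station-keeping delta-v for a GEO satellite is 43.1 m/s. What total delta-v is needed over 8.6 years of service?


dV = rate * years = 43.1 * 8.6
dV = 370.6600 m/s

370.6600 m/s


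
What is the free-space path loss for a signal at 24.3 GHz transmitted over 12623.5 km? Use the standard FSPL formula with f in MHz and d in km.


f = 24.3 GHz = 24300.0000 MHz
d = 12623.5 km
FSPL = 32.44 + 20*log10(24300.0000) + 20*log10(12623.5)
FSPL = 32.44 + 87.7121 + 82.0236
FSPL = 202.1757 dB

202.1757 dB


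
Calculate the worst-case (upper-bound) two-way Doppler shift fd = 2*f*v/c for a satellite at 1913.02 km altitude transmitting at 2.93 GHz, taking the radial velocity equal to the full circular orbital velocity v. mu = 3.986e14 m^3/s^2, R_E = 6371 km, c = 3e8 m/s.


r = 8.28402e+06 m
v = sqrt(mu/r) = 6936.6228 m/s (worst-case radial velocity)
f = 2.93 GHz = 2.93e+09 Hz
fd = 2*f*v/c = 2*2.93e+09*6936.6228/3.0e+08
fd = 135495.3650 Hz

135495.3650 Hz


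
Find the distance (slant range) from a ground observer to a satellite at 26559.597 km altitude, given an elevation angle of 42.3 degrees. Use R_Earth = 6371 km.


h = 26559.597 km, el = 42.3 deg
d = -R_E*sin(el) + sqrt((R_E*sin(el))^2 + 2*R_E*h + h^2)
d = -6371.0000*sin(0.7382743) + sqrt((6371.0000*0.6730125)^2 + 2*6371.0000*26559.597 + 26559.597^2)
d = 28303.9461 km

28303.9461 km


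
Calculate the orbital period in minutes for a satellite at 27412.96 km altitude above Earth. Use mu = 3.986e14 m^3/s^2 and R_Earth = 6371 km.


r = 33783.9600 km = 3.378396e+07 m
T = 2*pi*sqrt(r^3/mu) = 2*pi*sqrt(3.8559524e+22 / 3.986e14)
T = 61798.3746 s = 1029.9729 min

1029.9729 minutes


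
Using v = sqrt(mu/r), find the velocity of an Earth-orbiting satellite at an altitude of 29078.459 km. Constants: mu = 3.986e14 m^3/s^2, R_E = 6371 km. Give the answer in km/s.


r = R_E + alt = 6371.0 + 29078.459 = 35449.4590 km = 3.5449459e+07 m
v = sqrt(mu/r) = sqrt(3.986e14 / 3.5449459e+07) = 3353.2338 m/s = 3.3532 km/s

3.3532 km/s


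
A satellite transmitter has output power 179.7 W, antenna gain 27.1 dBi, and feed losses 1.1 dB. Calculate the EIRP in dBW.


Pt = 179.7 W = 22.5455 dBW
EIRP = Pt_dBW + Gt - losses = 22.5455 + 27.1 - 1.1 = 48.5455 dBW

48.5455 dBW
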